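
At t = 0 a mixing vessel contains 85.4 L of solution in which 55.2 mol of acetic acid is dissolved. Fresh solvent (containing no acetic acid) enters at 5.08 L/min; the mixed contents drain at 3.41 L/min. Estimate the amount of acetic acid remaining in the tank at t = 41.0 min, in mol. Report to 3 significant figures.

Total volume: dV/dt = Q_in − Q_out = 1.6700 L/min, so V(t) = 85.4 + 1.6700 t and V(41.0) = 153.87 L.
Solute balance: dm/dt = 0 − Q_out C = −Q_out m/V(t).
Separate: dm/m = −Q_out dt/V(t) ⇒ ln(m/m₀) = −(Q_out/(Q_in−Q_out)) ln(V/V₀).
m = m₀ (V₀/V)^(Q_out/(Q_in−Q_out)) = 55.2 × (85.4/153.87)^(2.0419) = 16.589 mol.

16.6 mol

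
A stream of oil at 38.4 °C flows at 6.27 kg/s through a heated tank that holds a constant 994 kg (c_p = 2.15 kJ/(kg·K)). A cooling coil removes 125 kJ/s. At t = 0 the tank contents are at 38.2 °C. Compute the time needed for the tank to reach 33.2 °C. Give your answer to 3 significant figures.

127 s

M c_p dT/dt = ṁ c_p (T_in − T) − Q̇.
τ = M/ṁ = 158.53 s; T_ss = T_in − Q̇/(ṁ c_p) = 29.127 °C.
T(t) = T_ss + (T₀ − T_ss) e^(−t/τ). Set T = 33.2:
e^(−t/τ) = (33.2 − 29.127)/(38.2 − 29.127) = 0.44889
t = −158.53 · ln(0.44889) = 126.98 s.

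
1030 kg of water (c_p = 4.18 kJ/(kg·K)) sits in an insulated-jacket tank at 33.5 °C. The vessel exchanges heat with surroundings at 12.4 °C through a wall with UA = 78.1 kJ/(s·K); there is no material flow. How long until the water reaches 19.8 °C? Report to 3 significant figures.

57.8 s

M c_p dT/dt = −UA(T − T_amb).
τ = M c_p/UA = 55.127 s; T_ss = T_amb = 12.400 °C.
T(t) = T_ss + (T₀ − T_ss)e^(−t/τ); set T = 19.8:
t = −τ ln[(T − T_ss)/(T₀ − T_ss)] = −55.127 · ln(0.35071) = 57.761 s.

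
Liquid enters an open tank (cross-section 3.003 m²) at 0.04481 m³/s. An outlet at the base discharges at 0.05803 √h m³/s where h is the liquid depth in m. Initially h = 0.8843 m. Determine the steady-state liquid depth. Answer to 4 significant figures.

0.5963 m

Level balance: A dh/dt = 0.04481 − 0.05803 √h. Setting dh/dt = 0:
Q_in = 0.05803 √h_ss ⇒ √h_ss = 0.04481/0.05803 = 0.772187.
h_ss = 0.772187² = 0.596272 m. (Since h₀ = 0.8843 m > h_ss, the level will fall toward this value.)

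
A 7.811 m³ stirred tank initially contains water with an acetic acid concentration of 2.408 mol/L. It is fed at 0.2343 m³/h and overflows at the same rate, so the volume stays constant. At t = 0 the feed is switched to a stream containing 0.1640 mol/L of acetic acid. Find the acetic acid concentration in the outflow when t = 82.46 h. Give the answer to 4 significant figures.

0.3531 mol/L

Mass balance on the solute (V constant): V dC/dt = Q(C_in − C).
So dC/dt = (C_in − C)/τ with τ = V/Q = 7.811/0.2343 = 33.3376 h.
Integrating: C(t) = C_in + (C₀ − C_in) e^(−t/τ).
C(82.46) = 0.1640 + (2.408 − 0.1640)·e^(−82.46/33.3376) = 0.1640 + (2.24400)·0.0842907 = 0.353148 mol/L.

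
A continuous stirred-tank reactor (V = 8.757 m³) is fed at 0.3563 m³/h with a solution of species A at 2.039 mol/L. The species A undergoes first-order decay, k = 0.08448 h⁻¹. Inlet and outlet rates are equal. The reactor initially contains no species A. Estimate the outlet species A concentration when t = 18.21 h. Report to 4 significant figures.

0.5950 mol/L

Species balance: V dC/dt = Q C_in − Q C − k V C.
dC/dt = (Q/V) C_in − (Q/V + k) C; effective rate a = Q/V + k = 0.0406875 + 0.08448 = 0.125167 h⁻¹.
C_ss = Q C_in/(Q + kV) = 0.662806 mol/L; C(t) = C_ss + (C₀ − C_ss) e^(−a t).
C(18.21) = 0.662806 + (-0.662806)·e^(−0.125167·18.21) = 0.662806 + (-0.662806)·0.102356 = 0.594964 mol/L.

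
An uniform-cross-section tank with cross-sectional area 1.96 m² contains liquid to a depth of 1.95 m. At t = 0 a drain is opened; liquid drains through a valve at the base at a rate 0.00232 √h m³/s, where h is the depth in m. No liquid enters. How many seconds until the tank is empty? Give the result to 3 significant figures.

A dh/dt = −Q_out = −0.00232 √h.
This is separable: 2 d(√h)/dt = −0.00232/A, so √h = √h₀ − (0.00232/(2A)) t.
Set h = 0: 2√h₀ = (0.00232/A) t_empty ⇒ t_empty = 2A√h₀/0.00232.
t_empty = 2·1.96·√1.95/0.00232 = 3.9200·1.3964/0.00232 = 2359.5 s.

2360 s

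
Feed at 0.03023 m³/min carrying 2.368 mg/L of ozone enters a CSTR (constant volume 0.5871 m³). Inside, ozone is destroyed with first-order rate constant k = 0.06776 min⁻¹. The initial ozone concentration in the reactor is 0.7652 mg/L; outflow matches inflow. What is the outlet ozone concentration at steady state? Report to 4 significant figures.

1.022 mg/L

V dC/dt = Q(C_in − C) − k V C.
At steady state: 0 = Q C_in − (Q + kV) C_ss, so C_ss = Q C_in/(Q + kV).
C_ss = 0.03023·2.368/(0.03023 + 0.06776·0.5871) = 0.0715846/0.0700119 = 1.02246 mg/L.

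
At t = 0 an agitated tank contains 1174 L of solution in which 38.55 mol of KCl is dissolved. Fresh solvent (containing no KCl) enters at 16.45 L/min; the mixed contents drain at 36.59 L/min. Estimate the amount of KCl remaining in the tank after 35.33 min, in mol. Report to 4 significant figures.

Total volume: dV/dt = Q_in − Q_out = -20.1400 L/min, so V(t) = 1174 − 20.1400 t and V(35.33) = 462.454 L.
Solute balance: dm/dt = 0 − Q_out C = −Q_out m/V(t).
dm/m = −Q_out dt/(V₀ − 20.1400 t); integrating gives ln(m/m₀) = −(Q_out/(Q_in−Q_out)) ln(V/V₀).
m = m₀ (V₀/V)^(Q_out/(Q_in−Q_out)) = 38.55 × (1174/462.454)^(-1.81678) = 7.09504 mol.

7.095 mol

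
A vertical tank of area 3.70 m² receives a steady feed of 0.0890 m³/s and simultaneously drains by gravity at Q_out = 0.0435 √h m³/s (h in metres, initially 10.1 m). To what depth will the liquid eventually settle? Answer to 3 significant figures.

4.19 m

A dh/dt = Q_in − 0.0435 √h. Steady state requires inflow = outflow:
Q_in = 0.0435 √h_ss ⇒ √h_ss = 0.0890/0.0435 = 2.0460.
h_ss = 2.0460² = 4.1860 m. (Since h₀ = 10.1 m > h_ss, the level will fall toward this value.)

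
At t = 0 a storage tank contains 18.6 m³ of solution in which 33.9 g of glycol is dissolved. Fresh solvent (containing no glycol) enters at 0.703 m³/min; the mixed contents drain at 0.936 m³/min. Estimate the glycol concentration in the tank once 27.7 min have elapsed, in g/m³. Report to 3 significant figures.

0.504 g/m³

Let m(t) be the amount of glycol. Volume: V(t) = V₀ + (Q_in − Q_out) t = 18.6 − 0.23300 t; V(27.7) = 12.146 m³.
Solute balance: dm/dt = 0 − Q_out C = −Q_out m/V(t).
dm/m = −Q_out dt/(V₀ − 0.23300 t); integrating gives ln(m/m₀) = −(Q_out/(Q_in−Q_out)) ln(V/V₀).
m = m₀ (V₀/V)^(Q_out/(Q_in−Q_out)) = 33.9 × (18.6/12.146)^(-4.0172) = 6.1191 g.
C = m/V = 6.1191/12.146 = 0.50380 g/m³.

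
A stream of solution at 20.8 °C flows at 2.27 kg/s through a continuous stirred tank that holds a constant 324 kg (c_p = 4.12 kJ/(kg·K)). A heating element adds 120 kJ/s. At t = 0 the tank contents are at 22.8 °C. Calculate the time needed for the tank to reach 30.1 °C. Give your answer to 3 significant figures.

160 s

Unsteady energy balance on the tank contents: M c_p dT/dt = ṁ c_p (T_in − T) + 120.
τ = M/ṁ = 142.73 s; T_ss = T_in + Q̇/(ṁ c_p) = 33.631 °C.
T(t) = T_ss + (T₀ − T_ss) e^(−t/τ). Set T = 30.1:
e^(−t/τ) = (30.1 − 33.631)/(22.8 − 33.631) = 0.32600
t = −142.73 · ln(0.32600) = 159.98 s.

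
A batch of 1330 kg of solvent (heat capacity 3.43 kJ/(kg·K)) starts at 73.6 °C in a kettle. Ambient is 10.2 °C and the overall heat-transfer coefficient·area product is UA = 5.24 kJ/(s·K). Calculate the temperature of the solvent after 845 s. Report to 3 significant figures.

Energy balance: M c_p dT/dt = −UA(T − T_amb).
dT/dt = (T_ss − T)/τ with T_ss = T_amb = 10.200 °C, τ = M c_p/UA = 1330·3.43/5.24 = 870.59 s.
Solution: T(t) = T_ss + (T₀ − T_ss) e^(−t/τ).
T(845) = 10.200 + (63.400)·0.37885 = 34.219 °C.

34.2 °C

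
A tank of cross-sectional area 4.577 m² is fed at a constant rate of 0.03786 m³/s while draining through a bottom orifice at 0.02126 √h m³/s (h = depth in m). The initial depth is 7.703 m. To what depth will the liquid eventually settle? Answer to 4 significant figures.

Mass balance (ρ constant): A dh/dt = Q_in − 0.02126 √h. At steady state dh/dt = 0:
Q_in = 0.02126 √h_ss ⇒ √h_ss = 0.03786/0.02126 = 1.78081.
h_ss = 1.78081² = 3.17128 m. (Since h₀ = 7.703 m > h_ss, the level will fall toward this value.)

3.171 m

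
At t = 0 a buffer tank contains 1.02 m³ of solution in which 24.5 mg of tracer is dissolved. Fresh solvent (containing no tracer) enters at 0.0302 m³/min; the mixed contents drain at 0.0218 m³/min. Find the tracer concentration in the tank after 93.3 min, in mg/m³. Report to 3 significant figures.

3.09 mg/m³

Total volume: dV/dt = Q_in − Q_out = 0.0084000 m³/min, so V(t) = 1.02 + 0.0084000 t and V(93.3) = 1.8037 m³.
No tracer enters, so dm/dt = −Q_out · (m/V).
dm/m = −Q_out dt/(V₀ + 0.0084000 t); integrating gives ln(m/m₀) = −(Q_out/(Q_in−Q_out)) ln(V/V₀).
m = m₀ (V₀/V)^(Q_out/(Q_in−Q_out)) = 24.5 × (1.02/1.8037)^(2.5952) = 5.5804 mg.
C = m/V = 5.5804/1.8037 = 3.0938 mg/m³.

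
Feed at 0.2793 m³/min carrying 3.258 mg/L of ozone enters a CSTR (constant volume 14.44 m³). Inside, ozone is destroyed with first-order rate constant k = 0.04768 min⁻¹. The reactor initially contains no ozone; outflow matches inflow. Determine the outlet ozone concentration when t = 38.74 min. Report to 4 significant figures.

Accumulation = in − out − consumed: V dC/dt = Q C_in − Q C − k V C.
This is linear with rate a = Q/V + k = 0.0670221 min⁻¹.
C_ss = Q C_in/(Q + kV) = 0.940236 mg/L; C(t) = C_ss + (C₀ − C_ss) e^(−a t).
C(38.74) = 0.940236 + (-0.940236)·e^(−0.0670221·38.74) = 0.940236 + (-0.940236)·0.0745387 = 0.870152 mg/L.

0.8702 mg/L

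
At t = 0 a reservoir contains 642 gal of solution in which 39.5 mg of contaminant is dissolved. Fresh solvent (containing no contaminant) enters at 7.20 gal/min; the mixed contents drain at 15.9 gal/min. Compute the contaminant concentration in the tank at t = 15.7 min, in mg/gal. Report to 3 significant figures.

0.0505 mg/gal

Let m(t) be the amount of contaminant. Volume: V(t) = V₀ + (Q_in − Q_out) t = 642 − 8.7000 t; V(15.7) = 505.41 gal.
Species balance (pure solvent in): dm/dt = −Q_out · m/V(t).
Separate: dm/m = −Q_out dt/V(t) ⇒ ln(m/m₀) = −(Q_out/(Q_in−Q_out)) ln(V/V₀).
m = m₀ (V₀/V)^(Q_out/(Q_in−Q_out)) = 39.5 × (642/505.41)^(-1.8276) = 25.511 mg.
C = m/V = 25.511/505.41 = 0.050476 mg/gal.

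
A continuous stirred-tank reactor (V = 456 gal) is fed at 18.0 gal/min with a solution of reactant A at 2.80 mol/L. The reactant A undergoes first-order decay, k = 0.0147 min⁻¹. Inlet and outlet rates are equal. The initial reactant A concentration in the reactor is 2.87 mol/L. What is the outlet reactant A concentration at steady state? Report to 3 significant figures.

2.04 mol/L

Species balance: V dC/dt = Q C_in − Q C − k V C.
At steady state: 0 = Q C_in − (Q + kV) C_ss, so C_ss = Q C_in/(Q + kV).
C_ss = 18.0·2.80/(18.0 + 0.0147·456) = 50.400/24.703 = 2.0402 mol/L.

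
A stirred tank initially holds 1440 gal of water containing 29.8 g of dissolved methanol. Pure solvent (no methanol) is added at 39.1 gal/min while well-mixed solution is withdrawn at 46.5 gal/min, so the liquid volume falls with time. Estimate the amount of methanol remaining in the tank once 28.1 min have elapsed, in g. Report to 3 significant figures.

11.2 g

Let m(t) be the amount of methanol. Volume: V(t) = V₀ + (Q_in − Q_out) t = 1440 − 7.4000 t; V(28.1) = 1232.1 gal.
Solute balance: dm/dt = 0 − Q_out C = −Q_out m/V(t).
Separate: dm/m = −Q_out dt/V(t) ⇒ ln(m/m₀) = −(Q_out/(Q_in−Q_out)) ln(V/V₀).
m = m₀ (V₀/V)^(Q_out/(Q_in−Q_out)) = 29.8 × (1440/1232.1)^(-6.2838) = 11.184 g.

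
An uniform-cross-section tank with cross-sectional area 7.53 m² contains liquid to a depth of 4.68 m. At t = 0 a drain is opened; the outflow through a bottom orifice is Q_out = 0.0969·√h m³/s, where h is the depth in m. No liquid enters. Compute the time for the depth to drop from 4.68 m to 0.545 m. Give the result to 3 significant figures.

221 s

A dh/dt = −Q_out = −0.0969 √h.
Separate and integrate: 2(√h − √h₀) = −(0.0969/A) t.
t = 2A(√h₀ − √h)/0.0969 = 2·7.53·(√4.68 − √0.545)/0.0969
  = 15.060 × (2.1633 − 0.73824) / 0.0969 = 221.48 s.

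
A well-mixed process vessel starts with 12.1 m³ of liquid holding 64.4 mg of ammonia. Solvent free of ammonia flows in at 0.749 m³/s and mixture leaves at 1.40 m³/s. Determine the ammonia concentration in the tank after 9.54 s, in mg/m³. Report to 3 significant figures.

Let m(t) be the amount of ammonia. Volume: V(t) = V₀ + (Q_in − Q_out) t = 12.1 − 0.65100 t; V(9.54) = 5.8895 m³.
Solute balance: dm/dt = 0 − Q_out C = −Q_out m/V(t).
Separate: dm/m = −Q_out dt/V(t) ⇒ ln(m/m₀) = −(Q_out/(Q_in−Q_out)) ln(V/V₀).
m = m₀ (V₀/V)^(Q_out/(Q_in−Q_out)) = 64.4 × (12.1/5.8895)^(-2.1505) = 13.690 mg.
C = m/V = 13.690/5.8895 = 2.3244 mg/m³.

2.32 mg/m³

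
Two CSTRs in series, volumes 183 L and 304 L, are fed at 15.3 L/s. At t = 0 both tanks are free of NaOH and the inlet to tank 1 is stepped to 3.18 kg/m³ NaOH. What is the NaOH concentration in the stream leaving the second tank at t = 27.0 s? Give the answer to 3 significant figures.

1.63 kg/m³

Time constants: τᵢ = Vᵢ/Q for each well-mixed tank.
τ₁ = 183/15.3 = 11.961 s; τ₂ = 304/15.3 = 19.869 s.
Solving the cascade with C₁(0)=C₂(0)=0 gives C₂(t) = C_in[1 − (τ₁ e^(−t/τ₁) − τ₂ e^(−t/τ₂))/(τ₁ − τ₂)].
At t = 27.0: e^(−t/τ₁) = 0.10462, e^(−t/τ₂) = 0.25695.
C₂ = 3.18·[1 − (11.961·0.10462 − 19.869·0.25695)/(-7.9085)] = 3.18·0.51268 = 1.6303 kg/m³.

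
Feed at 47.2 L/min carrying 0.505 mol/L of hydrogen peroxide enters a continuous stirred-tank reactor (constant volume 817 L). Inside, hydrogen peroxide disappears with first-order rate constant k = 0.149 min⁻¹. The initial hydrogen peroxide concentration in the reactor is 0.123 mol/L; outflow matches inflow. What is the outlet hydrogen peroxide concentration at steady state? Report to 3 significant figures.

Accumulation = in − out − consumed: V dC/dt = Q C_in − Q C − k V C.
At steady state: 0 = Q C_in − (Q + kV) C_ss, so C_ss = Q C_in/(Q + kV).
C_ss = 47.2·0.505/(47.2 + 0.149·817) = 23.836/168.93 = 0.14110 mol/L.

0.141 mol/L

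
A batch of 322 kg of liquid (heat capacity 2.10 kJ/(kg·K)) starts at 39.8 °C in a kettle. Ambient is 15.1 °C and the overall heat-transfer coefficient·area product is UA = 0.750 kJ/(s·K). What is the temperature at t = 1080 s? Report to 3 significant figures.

M c_p dT/dt = −UA(T − T_amb).
dT/dt = (T_ss − T)/τ with T_ss = T_amb = 15.100 °C, τ = M c_p/UA = 322·2.10/0.750 = 901.60 s.
T approaches T_ss exponentially: T(t) = T_ss + (T₀ − T_ss) e^(−t/τ).
T(1080) = 15.100 + (24.700)·0.30184 = 22.555 °C.

22.6 °C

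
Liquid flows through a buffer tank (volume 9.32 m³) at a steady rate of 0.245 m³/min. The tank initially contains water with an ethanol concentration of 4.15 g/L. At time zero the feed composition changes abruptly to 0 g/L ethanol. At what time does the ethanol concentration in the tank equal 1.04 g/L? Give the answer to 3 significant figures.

Species balance: V dC/dt = Q(C_in − C) ⇒ τ = V/Q = 38.041 min.
C(t) = C_in + (C₀ − C_in) e^(−t/τ). Set C = 1.04 and solve for t:
e^(−t/τ) = (C − C_in)/(C₀ − C_in) = (1.04 − 0)/(4.15 − 0) = 0.25060
t = −τ ln(…) = 38.041 × 1.3839 = 52.644 min.

52.6 min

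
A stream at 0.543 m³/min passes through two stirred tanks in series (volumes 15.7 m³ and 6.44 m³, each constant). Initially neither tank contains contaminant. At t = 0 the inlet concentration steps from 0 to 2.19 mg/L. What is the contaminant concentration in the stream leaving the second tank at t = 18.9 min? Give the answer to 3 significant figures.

0.568 mg/L

Each tank obeys Vᵢ dCᵢ/dt = Q(Cᵢ₋₁ − Cᵢ), so τᵢ = Vᵢ/Q.
τ₁ = 15.7/0.543 = 28.913 min; τ₂ = 6.44/0.543 = 11.860 min.
Solving the cascade with C₁(0)=C₂(0)=0 gives C₂(t) = C_in[1 − (τ₁ e^(−t/τ₁) − τ₂ e^(−t/τ₂))/(τ₁ − τ₂)].
At t = 18.9: e^(−t/τ₁) = 0.52013, e^(−t/τ₂) = 0.20320.
C₂ = 2.19·[1 − (28.913·0.52013 − 11.860·0.20320)/(17.053)] = 2.19·0.25945 = 0.56820 mg/L.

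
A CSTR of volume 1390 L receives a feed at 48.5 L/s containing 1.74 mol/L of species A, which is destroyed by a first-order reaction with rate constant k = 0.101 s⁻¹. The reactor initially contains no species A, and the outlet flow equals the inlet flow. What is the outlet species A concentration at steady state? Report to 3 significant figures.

Species balance: V dC/dt = Q C_in − Q C − k V C.
Steady state (dC/dt = 0): C_ss = Q C_in/(Q + kV) = C_in/(1 + kV/Q).
C_ss = 48.5·1.74/(48.5 + 0.101·1390) = 84.390/188.89 = 0.44677 mol/L.

0.447 mol/L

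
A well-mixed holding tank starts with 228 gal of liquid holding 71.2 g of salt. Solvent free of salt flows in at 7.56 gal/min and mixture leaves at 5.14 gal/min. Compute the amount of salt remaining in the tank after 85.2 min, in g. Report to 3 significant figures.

18.1 g

Total volume: dV/dt = Q_in − Q_out = 2.4200 gal/min, so V(t) = 228 + 2.4200 t and V(85.2) = 434.18 gal.
Solute balance: dm/dt = 0 − Q_out C = −Q_out m/V(t).
Separate: dm/m = −Q_out dt/V(t) ⇒ ln(m/m₀) = −(Q_out/(Q_in−Q_out)) ln(V/V₀).
m = m₀ (V₀/V)^(Q_out/(Q_in−Q_out)) = 71.2 × (228/434.18)^(2.1240) = 18.127 g.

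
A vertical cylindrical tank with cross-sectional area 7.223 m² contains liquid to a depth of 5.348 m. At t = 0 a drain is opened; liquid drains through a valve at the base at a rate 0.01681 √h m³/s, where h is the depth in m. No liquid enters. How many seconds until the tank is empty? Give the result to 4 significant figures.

1987 s

A dh/dt = −Q_out = −0.01681 √h.
∫ h^(−1/2) dh = −(0.01681/A) ∫ dt, giving 2√h = 2√h₀ − (0.01681/A) t.
Set h = 0: 2√h₀ = (0.01681/A) t_empty ⇒ t_empty = 2A√h₀/0.01681.
t_empty = 2·7.223·√5.348/0.01681 = 14.4460·2.31257/0.01681 = 1987.36 s.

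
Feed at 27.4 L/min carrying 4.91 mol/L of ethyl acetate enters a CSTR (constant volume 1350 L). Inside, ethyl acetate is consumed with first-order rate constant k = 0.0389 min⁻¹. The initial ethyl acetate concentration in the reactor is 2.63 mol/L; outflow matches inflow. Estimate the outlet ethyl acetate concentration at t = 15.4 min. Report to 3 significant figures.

Species balance: V dC/dt = Q C_in − Q C − k V C.
dC/dt = (Q/V) C_in − (Q/V + k) C; effective rate a = Q/V + k = 0.020296 + 0.0389 = 0.059196 min⁻¹.
C_ss = Q C_in/(Q + kV) = 1.6835 mol/L; C(t) = C_ss + (C₀ − C_ss) e^(−a t).
C(15.4) = 1.6835 + (0.94654)·e^(−0.059196·15.4) = 1.6835 + (0.94654)·0.40187 = 2.0638 mol/L.

2.06 mol/L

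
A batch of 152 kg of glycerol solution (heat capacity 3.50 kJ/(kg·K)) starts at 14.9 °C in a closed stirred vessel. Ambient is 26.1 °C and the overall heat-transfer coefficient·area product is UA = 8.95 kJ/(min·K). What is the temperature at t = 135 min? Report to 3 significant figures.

M c_p dT/dt = −UA(T − T_amb).
dT/dt = (T_ss − T)/τ with T_ss = T_amb = 26.100 °C, τ = M c_p/UA = 152·3.50/8.95 = 59.441 min.
Integrating: T(t) = T_ss + (T₀ − T_ss) e^(−t/τ).
T(135) = 26.100 + (-11.200)·0.10319 = 24.944 °C.

24.9 °C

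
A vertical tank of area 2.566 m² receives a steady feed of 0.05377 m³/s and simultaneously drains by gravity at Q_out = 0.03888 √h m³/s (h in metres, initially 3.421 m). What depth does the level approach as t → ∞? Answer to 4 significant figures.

1.913 m

A dh/dt = Q_in − 0.03888 √h. Steady state requires inflow = outflow:
Q_in = 0.03888 √h_ss ⇒ √h_ss = 0.05377/0.03888 = 1.38297.
h_ss = 1.38297² = 1.91262 m. (Since h₀ = 3.421 m > h_ss, the level will fall toward this value.)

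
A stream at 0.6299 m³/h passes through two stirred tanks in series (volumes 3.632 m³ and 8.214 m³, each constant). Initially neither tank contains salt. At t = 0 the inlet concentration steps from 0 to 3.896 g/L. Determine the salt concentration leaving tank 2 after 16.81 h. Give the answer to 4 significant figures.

Time constants: τᵢ = Vᵢ/Q for each well-mixed tank.
τ₁ = 3.632/0.6299 = 5.76599 h; τ₂ = 8.214/0.6299 = 13.0402 h.
Tank 1: C₁ = C_in(1 − e^(−t/τ₁)). Tank 2 (τ₁ ≠ τ₂): C₂ = C_in[1 − (τ₁ e^(−t/τ₁) − τ₂ e^(−t/τ₂))/(τ₁ − τ₂)].
At t = 16.81: e^(−t/τ₁) = 0.0541841, e^(−t/τ₂) = 0.275520.
C₂ = 3.896·[1 − (5.76599·0.0541841 − 13.0402·0.275520)/(-7.27417)] = 3.896·0.549034 = 2.13904 g/L.

2.139 g/L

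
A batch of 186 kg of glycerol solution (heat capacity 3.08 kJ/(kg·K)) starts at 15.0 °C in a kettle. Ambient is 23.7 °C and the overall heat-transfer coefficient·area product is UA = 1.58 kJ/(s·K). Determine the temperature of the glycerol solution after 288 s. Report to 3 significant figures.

19.8 °C

M c_p dT/dt = −UA(T − T_amb).
dT/dt = (T_ss − T)/τ with T_ss = T_amb = 23.700 °C, τ = M c_p/UA = 186·3.08/1.58 = 362.58 s.
Integrating: T(t) = T_ss + (T₀ − T_ss) e^(−t/τ).
T(288) = 23.700 + (-8.7000)·0.45190 = 19.769 °C.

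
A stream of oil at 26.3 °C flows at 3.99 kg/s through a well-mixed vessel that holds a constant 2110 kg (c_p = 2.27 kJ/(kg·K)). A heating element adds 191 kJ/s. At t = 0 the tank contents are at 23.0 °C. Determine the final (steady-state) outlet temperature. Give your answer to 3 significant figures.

47.4 °C

First-law balance (no shaft work): M c_p dT/dt = ṁ c_p (T_in − T) + 191.
At steady state dT/dt = 0 ⇒ T_ss = T_in + Q̇/(ṁ c_p) = 26.3 + 191/(3.99·2.27) = 47.388 °C.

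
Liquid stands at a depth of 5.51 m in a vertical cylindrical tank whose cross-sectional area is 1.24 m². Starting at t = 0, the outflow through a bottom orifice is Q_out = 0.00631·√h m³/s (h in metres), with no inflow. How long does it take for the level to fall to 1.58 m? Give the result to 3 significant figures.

429 s

With no inflow, A dh/dt = −0.00631 √h.
This is separable: 2 d(√h)/dt = −0.00631/A, so √h = √h₀ − (0.00631/(2A)) t.
t = 2A(√h₀ − √h)/0.00631 = 2·1.24·(√5.51 − √1.58)/0.00631
  = 2.4800 × (2.3473 − 1.2570) / 0.00631 = 428.54 s.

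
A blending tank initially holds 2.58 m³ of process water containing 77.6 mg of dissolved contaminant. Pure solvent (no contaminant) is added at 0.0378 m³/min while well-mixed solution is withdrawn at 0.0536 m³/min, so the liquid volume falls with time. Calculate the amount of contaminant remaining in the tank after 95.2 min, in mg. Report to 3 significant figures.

Let m(t) be the amount of contaminant. Volume: V(t) = V₀ + (Q_in − Q_out) t = 2.58 − 0.015800 t; V(95.2) = 1.0758 m³.
Species balance (pure solvent in): dm/dt = −Q_out · m/V(t).
dm/m = −Q_out dt/(V₀ − 0.015800 t); integrating gives ln(m/m₀) = −(Q_out/(Q_in−Q_out)) ln(V/V₀).
m = m₀ (V₀/V)^(Q_out/(Q_in−Q_out)) = 77.6 × (2.58/1.0758)^(-3.3924) = 3.9919 mg.

3.99 mg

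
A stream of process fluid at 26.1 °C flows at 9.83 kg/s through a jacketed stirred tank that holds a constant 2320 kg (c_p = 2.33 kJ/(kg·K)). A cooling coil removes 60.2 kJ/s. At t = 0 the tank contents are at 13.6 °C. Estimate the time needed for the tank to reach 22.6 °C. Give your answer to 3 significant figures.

573 s

M c_p dT/dt = ṁ c_p (T_in − T) − Q̇.
τ = M/ṁ = 236.01 s; T_ss = T_in − Q̇/(ṁ c_p) = 23.472 °C.
T(t) = T_ss + (T₀ − T_ss) e^(−t/τ). Set T = 22.6:
e^(−t/τ) = (22.6 − 23.472)/(13.6 − 23.472) = 0.088296
t = −236.01 · ln(0.088296) = 572.82 s.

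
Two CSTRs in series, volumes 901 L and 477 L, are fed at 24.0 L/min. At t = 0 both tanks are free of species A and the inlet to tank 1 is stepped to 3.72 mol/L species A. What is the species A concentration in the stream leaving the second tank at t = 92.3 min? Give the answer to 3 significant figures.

3.08 mol/L

Each tank obeys Vᵢ dCᵢ/dt = Q(Cᵢ₋₁ − Cᵢ), so τᵢ = Vᵢ/Q.
τ₁ = 901/24.0 = 37.542 min; τ₂ = 477/24.0 = 19.875 min.
Tank 1: C₁ = C_in(1 − e^(−t/τ₁)). Tank 2 (τ₁ ≠ τ₂): C₂ = C_in[1 − (τ₁ e^(−t/τ₁) − τ₂ e^(−t/τ₂))/(τ₁ − τ₂)].
At t = 92.3: e^(−t/τ₁) = 0.085555, e^(−t/τ₂) = 0.0096189.
C₂ = 3.72·[1 − (37.542·0.085555 − 19.875·0.0096189)/(17.667)] = 3.72·0.82902 = 3.0839 mol/L.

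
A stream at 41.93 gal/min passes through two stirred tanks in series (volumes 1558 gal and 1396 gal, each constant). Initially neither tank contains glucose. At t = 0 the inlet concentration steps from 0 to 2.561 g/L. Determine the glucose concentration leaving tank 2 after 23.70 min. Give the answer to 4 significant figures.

0.3756 g/L

Time constants: τᵢ = Vᵢ/Q for each well-mixed tank.
τ₁ = 1558/41.93 = 37.1572 min; τ₂ = 1396/41.93 = 33.2936 min.
Solving the cascade with C₁(0)=C₂(0)=0 gives C₂(t) = C_in[1 − (τ₁ e^(−t/τ₁) − τ₂ e^(−t/τ₂))/(τ₁ − τ₂)].
At t = 23.70: e^(−t/τ₁) = 0.528437, e^(−t/τ₂) = 0.490736.
C₂ = 2.561·[1 − (37.1572·0.528437 − 33.2936·0.490736)/(3.86358)] = 2.561·0.146681 = 0.375649 g/L.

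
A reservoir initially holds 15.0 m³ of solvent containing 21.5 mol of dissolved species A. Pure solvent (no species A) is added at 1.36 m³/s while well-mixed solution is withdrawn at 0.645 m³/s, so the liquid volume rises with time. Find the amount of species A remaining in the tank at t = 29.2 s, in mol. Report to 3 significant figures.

9.79 mol

Let m(t) be the amount of species A. Volume: V(t) = V₀ + (Q_in − Q_out) t = 15.0 + 0.71500 t; V(29.2) = 35.878 m³.
No species A enters, so dm/dt = −Q_out · (m/V).
dm/m = −Q_out dt/(V₀ + 0.71500 t); integrating gives ln(m/m₀) = −(Q_out/(Q_in−Q_out)) ln(V/V₀).
m = m₀ (V₀/V)^(Q_out/(Q_in−Q_out)) = 21.5 × (15.0/35.878)^(0.90210) = 9.7900 mol.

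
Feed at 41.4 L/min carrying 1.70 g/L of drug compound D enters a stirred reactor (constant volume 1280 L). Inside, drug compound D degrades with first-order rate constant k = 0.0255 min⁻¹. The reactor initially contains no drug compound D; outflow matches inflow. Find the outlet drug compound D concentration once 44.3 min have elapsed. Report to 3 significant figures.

Species balance: V dC/dt = Q C_in − Q C − k V C.
dC/dt = (Q/V) C_in − (Q/V + k) C; effective rate a = Q/V + k = 0.032344 + 0.0255 = 0.057844 min⁻¹.
C_ss = Q C_in/(Q + kV) = 0.95057 g/L; C(t) = C_ss + (C₀ − C_ss) e^(−a t).
C(44.3) = 0.95057 + (-0.95057)·e^(−0.057844·44.3) = 0.95057 + (-0.95057)·0.077113 = 0.87727 g/L.

0.877 g/L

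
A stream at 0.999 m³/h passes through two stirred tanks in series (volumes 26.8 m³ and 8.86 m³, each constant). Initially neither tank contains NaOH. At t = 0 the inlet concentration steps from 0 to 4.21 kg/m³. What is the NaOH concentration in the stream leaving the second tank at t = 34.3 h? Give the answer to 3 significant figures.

Time constants: τᵢ = Vᵢ/Q for each well-mixed tank.
τ₁ = 26.8/0.999 = 26.827 h; τ₂ = 8.86/0.999 = 8.8689 h.
Tank 1: C₁ = C_in(1 − e^(−t/τ₁)). Tank 2 (τ₁ ≠ τ₂): C₂ = C_in[1 − (τ₁ e^(−t/τ₁) − τ₂ e^(−t/τ₂))/(τ₁ − τ₂)].
At t = 34.3: e^(−t/τ₁) = 0.27843, e^(−t/τ₂) = 0.020911.
C₂ = 4.21·[1 − (26.827·0.27843 − 8.8689·0.020911)/(17.958)] = 4.21·0.59438 = 2.5023 kg/m³.

2.50 kg/m³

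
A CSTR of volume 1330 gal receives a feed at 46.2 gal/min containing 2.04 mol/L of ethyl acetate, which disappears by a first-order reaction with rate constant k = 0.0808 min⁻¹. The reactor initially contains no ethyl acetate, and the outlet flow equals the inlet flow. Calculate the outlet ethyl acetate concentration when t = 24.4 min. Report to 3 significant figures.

Accumulation = in − out − consumed: V dC/dt = Q C_in − Q C − k V C.
dC/dt = (Q/V) C_in − (Q/V + k) C; effective rate a = Q/V + k = 0.034737 + 0.0808 = 0.11554 min⁻¹.
C_ss = Q C_in/(Q + kV) = 0.61334 mol/L; C(t) = C_ss + (C₀ − C_ss) e^(−a t).
C(24.4) = 0.61334 + (-0.61334)·e^(−0.11554·24.4) = 0.61334 + (-0.61334)·0.059660 = 0.57675 mol/L.

0.577 mol/L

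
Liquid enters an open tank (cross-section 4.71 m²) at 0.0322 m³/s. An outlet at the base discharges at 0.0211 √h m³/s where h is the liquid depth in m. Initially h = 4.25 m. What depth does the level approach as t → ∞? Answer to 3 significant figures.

2.33 m

Unsteady balance on liquid volume: A dh/dt = Q_in − 0.0211 √h. At steady state dh/dt = 0:
Q_in = 0.0211 √h_ss ⇒ √h_ss = 0.0322/0.0211 = 1.5261.
h_ss = 1.5261² = 2.3289 m. (Since h₀ = 4.25 m > h_ss, the level will fall toward this value.)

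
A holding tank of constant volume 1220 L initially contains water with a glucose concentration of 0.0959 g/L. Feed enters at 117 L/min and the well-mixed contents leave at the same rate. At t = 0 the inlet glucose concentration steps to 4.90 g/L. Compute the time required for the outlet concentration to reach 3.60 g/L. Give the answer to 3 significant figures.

13.6 min

Species balance: V dC/dt = Q(C_in − C) ⇒ τ = V/Q = 10.427 min.
C(t) = C_in + (C₀ − C_in) e^(−t/τ). Set C = 3.60 and solve for t:
e^(−t/τ) = (C − C_in)/(C₀ − C_in) = (3.60 − 4.90)/(0.0959 − 4.90) = 0.27060
t = −τ ln(…) = 10.427 × 1.3071 = 13.630 min.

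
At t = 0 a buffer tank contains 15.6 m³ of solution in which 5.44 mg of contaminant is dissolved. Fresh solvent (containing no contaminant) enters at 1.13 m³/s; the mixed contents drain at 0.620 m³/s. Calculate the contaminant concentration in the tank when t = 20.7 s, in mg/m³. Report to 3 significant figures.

Total volume: dV/dt = Q_in − Q_out = 0.51000 m³/s, so V(t) = 15.6 + 0.51000 t and V(20.7) = 26.157 m³.
Species balance (pure solvent in): dm/dt = −Q_out · m/V(t).
Separate: dm/m = −Q_out dt/V(t) ⇒ ln(m/m₀) = −(Q_out/(Q_in−Q_out)) ln(V/V₀).
m = m₀ (V₀/V)^(Q_out/(Q_in−Q_out)) = 5.44 × (15.6/26.157)^(1.2157) = 2.9022 mg.
C = m/V = 2.9022/26.157 = 0.11095 mg/m³.

0.111 mg/m³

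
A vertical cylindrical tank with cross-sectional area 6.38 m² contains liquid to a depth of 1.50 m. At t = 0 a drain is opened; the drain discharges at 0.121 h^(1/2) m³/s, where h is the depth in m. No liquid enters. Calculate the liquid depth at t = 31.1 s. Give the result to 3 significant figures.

With no inflow, A dh/dt = −0.121 √h.
This is separable: 2 d(√h)/dt = −0.121/A, so √h = √h₀ − (0.121/(2A)) t.
√h = √1.50 − 0.121·31.1/(2·6.38) = 1.2247 − 0.29491 = 0.92983.
h = 0.92983² = 0.86459 m.

0.865 m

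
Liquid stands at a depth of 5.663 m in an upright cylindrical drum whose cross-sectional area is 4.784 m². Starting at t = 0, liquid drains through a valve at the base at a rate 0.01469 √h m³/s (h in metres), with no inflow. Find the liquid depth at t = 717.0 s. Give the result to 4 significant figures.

With no inflow, A dh/dt = −0.01469 √h.
∫ h^(−1/2) dh = −(0.01469/A) ∫ dt, giving 2√h = 2√h₀ − (0.01469/A) t.
√h = √5.663 − 0.01469·717.0/(2·4.784) = 2.37971 − 1.10083 = 1.27888.
h = 1.27888² = 1.63553 m.

1.636 m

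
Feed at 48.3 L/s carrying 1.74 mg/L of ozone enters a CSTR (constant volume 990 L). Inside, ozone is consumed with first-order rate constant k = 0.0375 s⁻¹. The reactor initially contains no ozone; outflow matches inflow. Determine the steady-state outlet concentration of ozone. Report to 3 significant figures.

Accumulation = in − out − consumed: V dC/dt = Q C_in − Q C − k V C.
At steady state: 0 = Q C_in − (Q + kV) C_ss, so C_ss = Q C_in/(Q + kV).
C_ss = 48.3·1.74/(48.3 + 0.0375·990) = 84.042/85.425 = 0.98381 mg/L.

0.984 mg/L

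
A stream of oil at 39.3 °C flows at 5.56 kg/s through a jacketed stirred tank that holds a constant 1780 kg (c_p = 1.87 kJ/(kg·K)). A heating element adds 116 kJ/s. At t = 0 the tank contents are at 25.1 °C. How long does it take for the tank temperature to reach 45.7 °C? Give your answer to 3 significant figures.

Heat balance on the well-mixed liquid: M c_p dT/dt = ṁ c_p (T_in − T) + 116.
τ = M/ṁ = 320.14 s; T_ss = T_in + Q̇/(ṁ c_p) = 50.457 °C.
T(t) = T_ss + (T₀ − T_ss) e^(−t/τ). Set T = 45.7:
e^(−t/τ) = (45.7 − 50.457)/(25.1 − 50.457) = 0.18760
t = −320.14 · ln(0.18760) = 535.75 s.

536 s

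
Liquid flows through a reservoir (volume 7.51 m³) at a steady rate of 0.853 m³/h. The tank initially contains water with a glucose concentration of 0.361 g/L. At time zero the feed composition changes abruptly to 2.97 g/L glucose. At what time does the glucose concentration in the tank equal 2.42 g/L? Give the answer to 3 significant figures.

Species balance: V dC/dt = Q(C_in − C) ⇒ τ = V/Q = 8.8042 h.
C(t) = C_in + (C₀ − C_in) e^(−t/τ). Set C = 2.42 and solve for t:
e^(−t/τ) = (C − C_in)/(C₀ − C_in) = (2.42 − 2.97)/(0.361 − 2.97) = 0.21081
t = −τ ln(…) = 8.8042 × 1.5568 = 13.706 h.

13.7 h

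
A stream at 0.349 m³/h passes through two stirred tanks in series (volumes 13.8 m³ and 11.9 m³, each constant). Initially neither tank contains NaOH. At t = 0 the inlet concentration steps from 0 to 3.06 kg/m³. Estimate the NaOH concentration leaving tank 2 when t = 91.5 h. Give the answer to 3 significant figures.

Each tank obeys Vᵢ dCᵢ/dt = Q(Cᵢ₋₁ − Cᵢ), so τᵢ = Vᵢ/Q.
τ₁ = 13.8/0.349 = 39.542 h; τ₂ = 11.9/0.349 = 34.097 h.
Solving the cascade with C₁(0)=C₂(0)=0 gives C₂(t) = C_in[1 − (τ₁ e^(−t/τ₁) − τ₂ e^(−t/τ₂))/(τ₁ − τ₂)].
At t = 91.5: e^(−t/τ₁) = 0.098863, e^(−t/τ₂) = 0.068324.
C₂ = 3.06·[1 − (39.542·0.098863 − 34.097·0.068324)/(5.4441)] = 3.06·0.70987 = 2.1722 kg/m³.

2.17 kg/m³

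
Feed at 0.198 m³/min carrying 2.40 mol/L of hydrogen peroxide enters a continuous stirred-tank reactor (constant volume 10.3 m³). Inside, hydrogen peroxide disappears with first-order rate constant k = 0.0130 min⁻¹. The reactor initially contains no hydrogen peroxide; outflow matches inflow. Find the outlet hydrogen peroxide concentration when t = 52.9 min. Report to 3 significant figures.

Accumulation = in − out − consumed: V dC/dt = Q C_in − Q C − k V C.
This is linear with rate a = Q/V + k = 0.032223 min⁻¹.
C_ss = Q C_in/(Q + kV) = 1.4318 mol/L; C(t) = C_ss + (C₀ − C_ss) e^(−a t).
C(52.9) = 1.4318 + (-1.4318)·e^(−0.032223·52.9) = 1.4318 + (-1.4318)·0.18184 = 1.1714 mol/L.

1.17 mol/L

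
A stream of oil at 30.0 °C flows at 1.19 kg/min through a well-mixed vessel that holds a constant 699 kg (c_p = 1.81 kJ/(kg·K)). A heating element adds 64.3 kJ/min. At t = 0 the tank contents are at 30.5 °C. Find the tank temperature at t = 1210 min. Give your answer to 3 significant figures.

56.1 °C

First-law balance (no shaft work): M c_p dT/dt = ṁ c_p (T_in − T) + 64.3.
τ = M/ṁ = 587.39 min; T_ss = T_in + Q̇/(ṁ c_p) = 30.0 + 64.3/(1.19·1.81) = 59.853 °C.
Solution: T(t) = T_ss + (T₀ − T_ss) e^(−t/τ).
T(1210) = 59.853 + (-29.353)·e^(−1210/587.39) = 59.853 + (-29.353)·0.12746 = 56.111 °C.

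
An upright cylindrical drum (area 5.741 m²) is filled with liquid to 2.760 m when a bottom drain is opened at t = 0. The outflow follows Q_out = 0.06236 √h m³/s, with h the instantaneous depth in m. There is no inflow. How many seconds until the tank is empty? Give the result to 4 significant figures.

305.9 s

A dh/dt = −Q_out = −0.06236 √h.
∫ h^(−1/2) dh = −(0.06236/A) ∫ dt, giving 2√h = 2√h₀ − (0.06236/A) t.
Tank is empty when √h = 0: t_empty = 2A√h₀/0.06236.
t_empty = 2·5.741·√2.760/0.06236 = 11.4820·1.66132/0.06236 = 305.890 s.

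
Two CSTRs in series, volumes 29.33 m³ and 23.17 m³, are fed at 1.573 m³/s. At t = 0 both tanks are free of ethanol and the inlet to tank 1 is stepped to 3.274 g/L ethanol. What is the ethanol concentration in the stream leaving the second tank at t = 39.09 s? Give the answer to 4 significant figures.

2.225 g/L

Species balance on tank i: dCᵢ/dt = (Cᵢ₋₁ − Cᵢ)/τᵢ with τᵢ = Vᵢ/Q.
τ₁ = 29.33/1.573 = 18.6459 s; τ₂ = 23.17/1.573 = 14.7298 s.
Tank 1: C₁ = C_in(1 − e^(−t/τ₁)). Tank 2 (τ₁ ≠ τ₂): C₂ = C_in[1 − (τ₁ e^(−t/τ₁) − τ₂ e^(−t/τ₂))/(τ₁ − τ₂)].
At t = 39.09: e^(−t/τ₁) = 0.122893, e^(−t/τ₂) = 0.0703832.
C₂ = 3.274·[1 − (18.6459·0.122893 − 14.7298·0.0703832)/(3.91608)] = 3.274·0.679597 = 2.22500 g/L.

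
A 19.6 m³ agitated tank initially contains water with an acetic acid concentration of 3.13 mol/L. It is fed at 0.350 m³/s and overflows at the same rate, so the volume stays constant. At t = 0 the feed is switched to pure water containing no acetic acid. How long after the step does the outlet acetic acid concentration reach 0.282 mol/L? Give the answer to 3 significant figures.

Species balance: V dC/dt = Q(C_in − C) ⇒ τ = V/Q = 56.000 s.
C(t) = C_in + (C₀ − C_in) e^(−t/τ). Set C = 0.282 and solve for t:
e^(−t/τ) = (C − C_in)/(C₀ − C_in) = (0.282 − 0)/(3.13 − 0) = 0.090096
t = −τ ln(…) = 56.000 × 2.4069 = 134.79 s.

135 s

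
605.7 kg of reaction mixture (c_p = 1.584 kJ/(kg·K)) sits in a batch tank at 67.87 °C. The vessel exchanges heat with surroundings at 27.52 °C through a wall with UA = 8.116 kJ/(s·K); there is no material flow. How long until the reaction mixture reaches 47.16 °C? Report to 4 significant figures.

85.12 s

Heat balance on the well-mixed liquid: M c_p dT/dt = −UA(T − T_amb).
τ = M c_p/UA = 118.214 s; T_ss = T_amb = 27.5200 °C.
T(t) = T_ss + (T₀ − T_ss)e^(−t/τ); set T = 47.16:
t = −τ ln[(T − T_ss)/(T₀ − T_ss)] = −118.214 · ln(0.486741) = 85.1172 s.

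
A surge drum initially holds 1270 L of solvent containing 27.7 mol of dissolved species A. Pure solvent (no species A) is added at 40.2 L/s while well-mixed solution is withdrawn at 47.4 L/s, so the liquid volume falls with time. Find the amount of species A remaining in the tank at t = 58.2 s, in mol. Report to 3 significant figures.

1.98 mol

Total volume: dV/dt = Q_in − Q_out = -7.2000 L/s, so V(t) = 1270 − 7.2000 t and V(58.2) = 850.96 L.
Species balance (pure solvent in): dm/dt = −Q_out · m/V(t).
dm/m = −Q_out dt/(V₀ − 7.2000 t); integrating gives ln(m/m₀) = −(Q_out/(Q_in−Q_out)) ln(V/V₀).
m = m₀ (V₀/V)^(Q_out/(Q_in−Q_out)) = 27.7 × (1270/850.96)^(-6.5833) = 1.9846 mol.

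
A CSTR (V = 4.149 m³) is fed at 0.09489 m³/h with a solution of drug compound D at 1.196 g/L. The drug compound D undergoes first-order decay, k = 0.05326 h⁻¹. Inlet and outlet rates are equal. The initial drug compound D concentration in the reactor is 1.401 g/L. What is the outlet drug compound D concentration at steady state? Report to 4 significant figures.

V dC/dt = Q(C_in − C) − k V C.
Steady state (dC/dt = 0): C_ss = Q C_in/(Q + kV) = C_in/(1 + kV/Q).
C_ss = 0.09489·1.196/(0.09489 + 0.05326·4.149) = 0.113488/0.315866 = 0.359293 g/L.

0.3593 g/L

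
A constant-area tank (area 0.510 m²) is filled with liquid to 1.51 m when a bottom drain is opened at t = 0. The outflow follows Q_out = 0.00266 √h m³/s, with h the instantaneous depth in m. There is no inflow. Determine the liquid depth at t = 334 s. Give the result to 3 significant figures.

0.128 m

A dh/dt = −Q_out = −0.00266 √h.
This is separable: 2 d(√h)/dt = −0.00266/A, so √h = √h₀ − (0.00266/(2A)) t.
√h = √1.51 − 0.00266·334/(2·0.510) = 1.2288 − 0.87102 = 0.35780.
h = 0.35780² = 0.12802 m.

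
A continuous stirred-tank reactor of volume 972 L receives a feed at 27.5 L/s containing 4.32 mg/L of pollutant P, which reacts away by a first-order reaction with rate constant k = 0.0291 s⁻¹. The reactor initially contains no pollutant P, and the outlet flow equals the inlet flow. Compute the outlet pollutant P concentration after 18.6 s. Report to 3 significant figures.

1.40 mg/L

Accumulation = in − out − consumed: V dC/dt = Q C_in − Q C − k V C.
dC/dt = (Q/V) C_in − (Q/V + k) C; effective rate a = Q/V + k = 0.028292 + 0.0291 = 0.057392 s⁻¹.
C_ss = Q C_in/(Q + kV) = 2.1296 mg/L; C(t) = C_ss + (C₀ − C_ss) e^(−a t).
C(18.6) = 2.1296 + (-2.1296)·e^(−0.057392·18.6) = 2.1296 + (-2.1296)·0.34387 = 1.3973 mg/L.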